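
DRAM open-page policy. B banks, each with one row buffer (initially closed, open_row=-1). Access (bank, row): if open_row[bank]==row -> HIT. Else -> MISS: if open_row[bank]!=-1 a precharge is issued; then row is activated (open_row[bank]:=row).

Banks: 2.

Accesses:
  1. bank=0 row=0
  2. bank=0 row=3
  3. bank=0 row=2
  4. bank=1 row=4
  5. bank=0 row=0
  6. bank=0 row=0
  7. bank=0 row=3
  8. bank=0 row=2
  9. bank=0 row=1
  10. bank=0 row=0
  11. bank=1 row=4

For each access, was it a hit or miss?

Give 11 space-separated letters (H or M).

Acc 1: bank0 row0 -> MISS (open row0); precharges=0
Acc 2: bank0 row3 -> MISS (open row3); precharges=1
Acc 3: bank0 row2 -> MISS (open row2); precharges=2
Acc 4: bank1 row4 -> MISS (open row4); precharges=2
Acc 5: bank0 row0 -> MISS (open row0); precharges=3
Acc 6: bank0 row0 -> HIT
Acc 7: bank0 row3 -> MISS (open row3); precharges=4
Acc 8: bank0 row2 -> MISS (open row2); precharges=5
Acc 9: bank0 row1 -> MISS (open row1); precharges=6
Acc 10: bank0 row0 -> MISS (open row0); precharges=7
Acc 11: bank1 row4 -> HIT

Answer: M M M M M H M M M M H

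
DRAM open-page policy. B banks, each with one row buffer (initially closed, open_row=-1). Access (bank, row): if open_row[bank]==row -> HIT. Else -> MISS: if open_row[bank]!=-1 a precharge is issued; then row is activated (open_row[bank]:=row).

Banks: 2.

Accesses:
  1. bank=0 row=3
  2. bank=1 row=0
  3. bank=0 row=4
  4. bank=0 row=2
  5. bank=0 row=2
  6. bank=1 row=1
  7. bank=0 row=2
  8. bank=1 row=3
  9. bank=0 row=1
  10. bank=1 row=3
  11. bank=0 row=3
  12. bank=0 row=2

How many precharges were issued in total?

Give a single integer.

Acc 1: bank0 row3 -> MISS (open row3); precharges=0
Acc 2: bank1 row0 -> MISS (open row0); precharges=0
Acc 3: bank0 row4 -> MISS (open row4); precharges=1
Acc 4: bank0 row2 -> MISS (open row2); precharges=2
Acc 5: bank0 row2 -> HIT
Acc 6: bank1 row1 -> MISS (open row1); precharges=3
Acc 7: bank0 row2 -> HIT
Acc 8: bank1 row3 -> MISS (open row3); precharges=4
Acc 9: bank0 row1 -> MISS (open row1); precharges=5
Acc 10: bank1 row3 -> HIT
Acc 11: bank0 row3 -> MISS (open row3); precharges=6
Acc 12: bank0 row2 -> MISS (open row2); precharges=7

Answer: 7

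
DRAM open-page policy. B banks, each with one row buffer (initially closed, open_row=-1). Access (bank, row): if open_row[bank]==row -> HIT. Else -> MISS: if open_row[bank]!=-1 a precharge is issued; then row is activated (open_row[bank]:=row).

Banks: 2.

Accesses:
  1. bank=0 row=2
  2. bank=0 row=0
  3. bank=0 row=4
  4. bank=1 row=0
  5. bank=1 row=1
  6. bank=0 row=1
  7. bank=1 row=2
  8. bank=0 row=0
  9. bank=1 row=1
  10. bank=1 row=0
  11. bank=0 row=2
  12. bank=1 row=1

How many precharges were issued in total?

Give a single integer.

Answer: 10

Derivation:
Acc 1: bank0 row2 -> MISS (open row2); precharges=0
Acc 2: bank0 row0 -> MISS (open row0); precharges=1
Acc 3: bank0 row4 -> MISS (open row4); precharges=2
Acc 4: bank1 row0 -> MISS (open row0); precharges=2
Acc 5: bank1 row1 -> MISS (open row1); precharges=3
Acc 6: bank0 row1 -> MISS (open row1); precharges=4
Acc 7: bank1 row2 -> MISS (open row2); precharges=5
Acc 8: bank0 row0 -> MISS (open row0); precharges=6
Acc 9: bank1 row1 -> MISS (open row1); precharges=7
Acc 10: bank1 row0 -> MISS (open row0); precharges=8
Acc 11: bank0 row2 -> MISS (open row2); precharges=9
Acc 12: bank1 row1 -> MISS (open row1); precharges=10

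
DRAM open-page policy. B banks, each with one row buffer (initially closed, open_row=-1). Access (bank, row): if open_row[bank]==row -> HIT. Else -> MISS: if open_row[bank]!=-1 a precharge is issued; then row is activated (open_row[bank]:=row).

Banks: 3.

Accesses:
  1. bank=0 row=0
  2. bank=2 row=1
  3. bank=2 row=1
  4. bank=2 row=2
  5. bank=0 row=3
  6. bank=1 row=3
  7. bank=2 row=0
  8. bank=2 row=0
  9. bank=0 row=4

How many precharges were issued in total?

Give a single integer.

Answer: 4

Derivation:
Acc 1: bank0 row0 -> MISS (open row0); precharges=0
Acc 2: bank2 row1 -> MISS (open row1); precharges=0
Acc 3: bank2 row1 -> HIT
Acc 4: bank2 row2 -> MISS (open row2); precharges=1
Acc 5: bank0 row3 -> MISS (open row3); precharges=2
Acc 6: bank1 row3 -> MISS (open row3); precharges=2
Acc 7: bank2 row0 -> MISS (open row0); precharges=3
Acc 8: bank2 row0 -> HIT
Acc 9: bank0 row4 -> MISS (open row4); precharges=4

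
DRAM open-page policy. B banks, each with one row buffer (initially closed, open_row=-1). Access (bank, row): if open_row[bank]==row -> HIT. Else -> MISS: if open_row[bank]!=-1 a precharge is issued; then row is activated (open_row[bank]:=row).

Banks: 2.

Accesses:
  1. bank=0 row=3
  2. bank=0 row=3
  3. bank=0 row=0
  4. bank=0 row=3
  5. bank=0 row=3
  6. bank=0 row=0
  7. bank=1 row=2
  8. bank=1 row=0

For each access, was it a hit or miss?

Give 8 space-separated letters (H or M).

Acc 1: bank0 row3 -> MISS (open row3); precharges=0
Acc 2: bank0 row3 -> HIT
Acc 3: bank0 row0 -> MISS (open row0); precharges=1
Acc 4: bank0 row3 -> MISS (open row3); precharges=2
Acc 5: bank0 row3 -> HIT
Acc 6: bank0 row0 -> MISS (open row0); precharges=3
Acc 7: bank1 row2 -> MISS (open row2); precharges=3
Acc 8: bank1 row0 -> MISS (open row0); precharges=4

Answer: M H M M H M M M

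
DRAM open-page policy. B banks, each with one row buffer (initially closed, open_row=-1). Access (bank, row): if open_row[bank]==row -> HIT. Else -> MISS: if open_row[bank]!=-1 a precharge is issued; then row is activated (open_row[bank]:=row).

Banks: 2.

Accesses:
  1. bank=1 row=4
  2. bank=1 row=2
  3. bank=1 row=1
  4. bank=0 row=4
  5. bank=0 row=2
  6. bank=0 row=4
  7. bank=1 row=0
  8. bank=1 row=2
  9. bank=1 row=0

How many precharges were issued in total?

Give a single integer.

Answer: 7

Derivation:
Acc 1: bank1 row4 -> MISS (open row4); precharges=0
Acc 2: bank1 row2 -> MISS (open row2); precharges=1
Acc 3: bank1 row1 -> MISS (open row1); precharges=2
Acc 4: bank0 row4 -> MISS (open row4); precharges=2
Acc 5: bank0 row2 -> MISS (open row2); precharges=3
Acc 6: bank0 row4 -> MISS (open row4); precharges=4
Acc 7: bank1 row0 -> MISS (open row0); precharges=5
Acc 8: bank1 row2 -> MISS (open row2); precharges=6
Acc 9: bank1 row0 -> MISS (open row0); precharges=7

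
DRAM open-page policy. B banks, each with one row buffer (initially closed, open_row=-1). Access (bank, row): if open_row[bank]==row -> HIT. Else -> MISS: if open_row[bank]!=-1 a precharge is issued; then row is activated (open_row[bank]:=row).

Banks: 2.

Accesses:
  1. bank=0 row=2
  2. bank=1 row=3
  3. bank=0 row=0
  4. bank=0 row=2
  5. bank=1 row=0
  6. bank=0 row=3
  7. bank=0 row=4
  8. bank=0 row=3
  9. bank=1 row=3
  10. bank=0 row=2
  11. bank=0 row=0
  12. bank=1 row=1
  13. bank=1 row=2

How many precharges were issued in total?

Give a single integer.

Answer: 11

Derivation:
Acc 1: bank0 row2 -> MISS (open row2); precharges=0
Acc 2: bank1 row3 -> MISS (open row3); precharges=0
Acc 3: bank0 row0 -> MISS (open row0); precharges=1
Acc 4: bank0 row2 -> MISS (open row2); precharges=2
Acc 5: bank1 row0 -> MISS (open row0); precharges=3
Acc 6: bank0 row3 -> MISS (open row3); precharges=4
Acc 7: bank0 row4 -> MISS (open row4); precharges=5
Acc 8: bank0 row3 -> MISS (open row3); precharges=6
Acc 9: bank1 row3 -> MISS (open row3); precharges=7
Acc 10: bank0 row2 -> MISS (open row2); precharges=8
Acc 11: bank0 row0 -> MISS (open row0); precharges=9
Acc 12: bank1 row1 -> MISS (open row1); precharges=10
Acc 13: bank1 row2 -> MISS (open row2); precharges=11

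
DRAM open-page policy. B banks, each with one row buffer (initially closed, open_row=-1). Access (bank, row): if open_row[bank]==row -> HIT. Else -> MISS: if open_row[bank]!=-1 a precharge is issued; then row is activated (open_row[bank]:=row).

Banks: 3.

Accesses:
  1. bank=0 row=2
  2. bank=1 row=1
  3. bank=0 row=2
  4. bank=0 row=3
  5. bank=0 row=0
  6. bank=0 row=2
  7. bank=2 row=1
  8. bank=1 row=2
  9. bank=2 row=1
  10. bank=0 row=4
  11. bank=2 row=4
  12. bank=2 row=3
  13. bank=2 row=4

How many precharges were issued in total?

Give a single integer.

Answer: 8

Derivation:
Acc 1: bank0 row2 -> MISS (open row2); precharges=0
Acc 2: bank1 row1 -> MISS (open row1); precharges=0
Acc 3: bank0 row2 -> HIT
Acc 4: bank0 row3 -> MISS (open row3); precharges=1
Acc 5: bank0 row0 -> MISS (open row0); precharges=2
Acc 6: bank0 row2 -> MISS (open row2); precharges=3
Acc 7: bank2 row1 -> MISS (open row1); precharges=3
Acc 8: bank1 row2 -> MISS (open row2); precharges=4
Acc 9: bank2 row1 -> HIT
Acc 10: bank0 row4 -> MISS (open row4); precharges=5
Acc 11: bank2 row4 -> MISS (open row4); precharges=6
Acc 12: bank2 row3 -> MISS (open row3); precharges=7
Acc 13: bank2 row4 -> MISS (open row4); precharges=8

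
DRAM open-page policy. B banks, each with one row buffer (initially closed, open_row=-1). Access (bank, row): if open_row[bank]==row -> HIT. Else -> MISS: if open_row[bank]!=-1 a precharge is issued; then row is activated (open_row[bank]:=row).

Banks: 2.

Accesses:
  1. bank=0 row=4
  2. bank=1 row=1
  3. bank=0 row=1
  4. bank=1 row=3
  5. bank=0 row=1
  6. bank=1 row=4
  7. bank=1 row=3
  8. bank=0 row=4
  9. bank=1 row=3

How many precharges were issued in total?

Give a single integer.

Answer: 5

Derivation:
Acc 1: bank0 row4 -> MISS (open row4); precharges=0
Acc 2: bank1 row1 -> MISS (open row1); precharges=0
Acc 3: bank0 row1 -> MISS (open row1); precharges=1
Acc 4: bank1 row3 -> MISS (open row3); precharges=2
Acc 5: bank0 row1 -> HIT
Acc 6: bank1 row4 -> MISS (open row4); precharges=3
Acc 7: bank1 row3 -> MISS (open row3); precharges=4
Acc 8: bank0 row4 -> MISS (open row4); precharges=5
Acc 9: bank1 row3 -> HIT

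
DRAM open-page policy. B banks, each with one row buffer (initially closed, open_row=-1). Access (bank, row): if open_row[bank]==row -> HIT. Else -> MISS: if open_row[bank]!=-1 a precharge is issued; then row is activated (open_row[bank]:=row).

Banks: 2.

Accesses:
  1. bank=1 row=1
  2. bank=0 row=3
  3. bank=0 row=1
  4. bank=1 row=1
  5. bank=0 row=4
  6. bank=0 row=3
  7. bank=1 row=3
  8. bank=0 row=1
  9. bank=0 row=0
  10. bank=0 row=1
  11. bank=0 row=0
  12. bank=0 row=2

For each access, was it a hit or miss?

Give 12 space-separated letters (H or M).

Acc 1: bank1 row1 -> MISS (open row1); precharges=0
Acc 2: bank0 row3 -> MISS (open row3); precharges=0
Acc 3: bank0 row1 -> MISS (open row1); precharges=1
Acc 4: bank1 row1 -> HIT
Acc 5: bank0 row4 -> MISS (open row4); precharges=2
Acc 6: bank0 row3 -> MISS (open row3); precharges=3
Acc 7: bank1 row3 -> MISS (open row3); precharges=4
Acc 8: bank0 row1 -> MISS (open row1); precharges=5
Acc 9: bank0 row0 -> MISS (open row0); precharges=6
Acc 10: bank0 row1 -> MISS (open row1); precharges=7
Acc 11: bank0 row0 -> MISS (open row0); precharges=8
Acc 12: bank0 row2 -> MISS (open row2); precharges=9

Answer: M M M H M M M M M M M M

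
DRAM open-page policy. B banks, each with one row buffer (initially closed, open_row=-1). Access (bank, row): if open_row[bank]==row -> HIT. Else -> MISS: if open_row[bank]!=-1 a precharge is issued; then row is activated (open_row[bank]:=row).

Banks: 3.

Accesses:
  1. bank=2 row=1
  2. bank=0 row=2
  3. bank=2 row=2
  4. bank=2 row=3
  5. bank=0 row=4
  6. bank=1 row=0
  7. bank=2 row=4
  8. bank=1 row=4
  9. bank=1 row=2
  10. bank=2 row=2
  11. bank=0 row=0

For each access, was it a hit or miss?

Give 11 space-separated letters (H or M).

Answer: M M M M M M M M M M M

Derivation:
Acc 1: bank2 row1 -> MISS (open row1); precharges=0
Acc 2: bank0 row2 -> MISS (open row2); precharges=0
Acc 3: bank2 row2 -> MISS (open row2); precharges=1
Acc 4: bank2 row3 -> MISS (open row3); precharges=2
Acc 5: bank0 row4 -> MISS (open row4); precharges=3
Acc 6: bank1 row0 -> MISS (open row0); precharges=3
Acc 7: bank2 row4 -> MISS (open row4); precharges=4
Acc 8: bank1 row4 -> MISS (open row4); precharges=5
Acc 9: bank1 row2 -> MISS (open row2); precharges=6
Acc 10: bank2 row2 -> MISS (open row2); precharges=7
Acc 11: bank0 row0 -> MISS (open row0); precharges=8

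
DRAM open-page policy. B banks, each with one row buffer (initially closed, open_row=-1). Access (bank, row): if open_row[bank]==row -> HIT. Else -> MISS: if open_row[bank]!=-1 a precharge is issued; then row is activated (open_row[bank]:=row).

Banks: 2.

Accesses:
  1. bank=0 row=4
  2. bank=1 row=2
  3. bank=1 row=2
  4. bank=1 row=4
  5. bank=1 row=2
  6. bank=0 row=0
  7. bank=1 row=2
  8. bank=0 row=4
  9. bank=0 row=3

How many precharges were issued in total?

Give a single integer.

Acc 1: bank0 row4 -> MISS (open row4); precharges=0
Acc 2: bank1 row2 -> MISS (open row2); precharges=0
Acc 3: bank1 row2 -> HIT
Acc 4: bank1 row4 -> MISS (open row4); precharges=1
Acc 5: bank1 row2 -> MISS (open row2); precharges=2
Acc 6: bank0 row0 -> MISS (open row0); precharges=3
Acc 7: bank1 row2 -> HIT
Acc 8: bank0 row4 -> MISS (open row4); precharges=4
Acc 9: bank0 row3 -> MISS (open row3); precharges=5

Answer: 5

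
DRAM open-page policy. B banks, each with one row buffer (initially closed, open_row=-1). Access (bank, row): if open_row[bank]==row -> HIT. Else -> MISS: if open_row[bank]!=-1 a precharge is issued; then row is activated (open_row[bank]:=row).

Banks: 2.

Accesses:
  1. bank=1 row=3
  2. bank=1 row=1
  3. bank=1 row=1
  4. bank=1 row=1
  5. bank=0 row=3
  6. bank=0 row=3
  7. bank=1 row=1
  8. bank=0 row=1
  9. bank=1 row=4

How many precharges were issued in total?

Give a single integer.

Answer: 3

Derivation:
Acc 1: bank1 row3 -> MISS (open row3); precharges=0
Acc 2: bank1 row1 -> MISS (open row1); precharges=1
Acc 3: bank1 row1 -> HIT
Acc 4: bank1 row1 -> HIT
Acc 5: bank0 row3 -> MISS (open row3); precharges=1
Acc 6: bank0 row3 -> HIT
Acc 7: bank1 row1 -> HIT
Acc 8: bank0 row1 -> MISS (open row1); precharges=2
Acc 9: bank1 row4 -> MISS (open row4); precharges=3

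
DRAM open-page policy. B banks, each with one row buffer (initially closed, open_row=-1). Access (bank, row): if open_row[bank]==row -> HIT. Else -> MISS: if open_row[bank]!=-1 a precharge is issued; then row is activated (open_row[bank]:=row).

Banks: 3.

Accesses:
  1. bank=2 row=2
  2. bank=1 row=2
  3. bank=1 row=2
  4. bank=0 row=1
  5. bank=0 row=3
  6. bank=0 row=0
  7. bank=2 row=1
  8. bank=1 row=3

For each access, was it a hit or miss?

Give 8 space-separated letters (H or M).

Acc 1: bank2 row2 -> MISS (open row2); precharges=0
Acc 2: bank1 row2 -> MISS (open row2); precharges=0
Acc 3: bank1 row2 -> HIT
Acc 4: bank0 row1 -> MISS (open row1); precharges=0
Acc 5: bank0 row3 -> MISS (open row3); precharges=1
Acc 6: bank0 row0 -> MISS (open row0); precharges=2
Acc 7: bank2 row1 -> MISS (open row1); precharges=3
Acc 8: bank1 row3 -> MISS (open row3); precharges=4

Answer: M M H M M M M M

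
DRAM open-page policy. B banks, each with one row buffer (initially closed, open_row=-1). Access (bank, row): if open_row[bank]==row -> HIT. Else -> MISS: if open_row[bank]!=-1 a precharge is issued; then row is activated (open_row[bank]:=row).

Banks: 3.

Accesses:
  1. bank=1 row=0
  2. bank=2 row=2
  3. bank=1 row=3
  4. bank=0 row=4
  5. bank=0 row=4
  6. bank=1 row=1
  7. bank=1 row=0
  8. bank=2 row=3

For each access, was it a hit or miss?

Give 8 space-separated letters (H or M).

Acc 1: bank1 row0 -> MISS (open row0); precharges=0
Acc 2: bank2 row2 -> MISS (open row2); precharges=0
Acc 3: bank1 row3 -> MISS (open row3); precharges=1
Acc 4: bank0 row4 -> MISS (open row4); precharges=1
Acc 5: bank0 row4 -> HIT
Acc 6: bank1 row1 -> MISS (open row1); precharges=2
Acc 7: bank1 row0 -> MISS (open row0); precharges=3
Acc 8: bank2 row3 -> MISS (open row3); precharges=4

Answer: M M M M H M M M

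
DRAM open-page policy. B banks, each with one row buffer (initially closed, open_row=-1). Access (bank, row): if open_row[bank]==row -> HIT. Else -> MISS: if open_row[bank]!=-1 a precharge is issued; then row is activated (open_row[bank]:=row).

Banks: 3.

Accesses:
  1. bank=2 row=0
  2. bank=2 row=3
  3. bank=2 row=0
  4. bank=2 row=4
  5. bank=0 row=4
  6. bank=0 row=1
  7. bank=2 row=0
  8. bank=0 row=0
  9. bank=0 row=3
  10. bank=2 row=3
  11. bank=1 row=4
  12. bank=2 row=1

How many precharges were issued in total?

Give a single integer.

Acc 1: bank2 row0 -> MISS (open row0); precharges=0
Acc 2: bank2 row3 -> MISS (open row3); precharges=1
Acc 3: bank2 row0 -> MISS (open row0); precharges=2
Acc 4: bank2 row4 -> MISS (open row4); precharges=3
Acc 5: bank0 row4 -> MISS (open row4); precharges=3
Acc 6: bank0 row1 -> MISS (open row1); precharges=4
Acc 7: bank2 row0 -> MISS (open row0); precharges=5
Acc 8: bank0 row0 -> MISS (open row0); precharges=6
Acc 9: bank0 row3 -> MISS (open row3); precharges=7
Acc 10: bank2 row3 -> MISS (open row3); precharges=8
Acc 11: bank1 row4 -> MISS (open row4); precharges=8
Acc 12: bank2 row1 -> MISS (open row1); precharges=9

Answer: 9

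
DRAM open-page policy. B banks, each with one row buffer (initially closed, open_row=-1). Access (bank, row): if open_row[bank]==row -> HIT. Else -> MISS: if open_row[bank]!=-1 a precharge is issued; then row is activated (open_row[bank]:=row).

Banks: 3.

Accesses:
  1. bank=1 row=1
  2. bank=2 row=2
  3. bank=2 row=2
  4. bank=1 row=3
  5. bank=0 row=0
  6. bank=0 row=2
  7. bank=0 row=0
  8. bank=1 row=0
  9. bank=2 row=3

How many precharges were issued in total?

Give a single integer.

Acc 1: bank1 row1 -> MISS (open row1); precharges=0
Acc 2: bank2 row2 -> MISS (open row2); precharges=0
Acc 3: bank2 row2 -> HIT
Acc 4: bank1 row3 -> MISS (open row3); precharges=1
Acc 5: bank0 row0 -> MISS (open row0); precharges=1
Acc 6: bank0 row2 -> MISS (open row2); precharges=2
Acc 7: bank0 row0 -> MISS (open row0); precharges=3
Acc 8: bank1 row0 -> MISS (open row0); precharges=4
Acc 9: bank2 row3 -> MISS (open row3); precharges=5

Answer: 5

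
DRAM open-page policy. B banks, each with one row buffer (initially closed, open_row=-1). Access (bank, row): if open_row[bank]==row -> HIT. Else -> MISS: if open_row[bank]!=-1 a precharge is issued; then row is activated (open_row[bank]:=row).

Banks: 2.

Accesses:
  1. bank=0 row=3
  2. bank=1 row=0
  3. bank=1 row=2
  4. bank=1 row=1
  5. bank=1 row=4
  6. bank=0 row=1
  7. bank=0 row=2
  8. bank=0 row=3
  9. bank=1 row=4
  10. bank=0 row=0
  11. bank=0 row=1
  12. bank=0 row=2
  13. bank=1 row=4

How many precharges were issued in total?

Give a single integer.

Answer: 9

Derivation:
Acc 1: bank0 row3 -> MISS (open row3); precharges=0
Acc 2: bank1 row0 -> MISS (open row0); precharges=0
Acc 3: bank1 row2 -> MISS (open row2); precharges=1
Acc 4: bank1 row1 -> MISS (open row1); precharges=2
Acc 5: bank1 row4 -> MISS (open row4); precharges=3
Acc 6: bank0 row1 -> MISS (open row1); precharges=4
Acc 7: bank0 row2 -> MISS (open row2); precharges=5
Acc 8: bank0 row3 -> MISS (open row3); precharges=6
Acc 9: bank1 row4 -> HIT
Acc 10: bank0 row0 -> MISS (open row0); precharges=7
Acc 11: bank0 row1 -> MISS (open row1); precharges=8
Acc 12: bank0 row2 -> MISS (open row2); precharges=9
Acc 13: bank1 row4 -> HIT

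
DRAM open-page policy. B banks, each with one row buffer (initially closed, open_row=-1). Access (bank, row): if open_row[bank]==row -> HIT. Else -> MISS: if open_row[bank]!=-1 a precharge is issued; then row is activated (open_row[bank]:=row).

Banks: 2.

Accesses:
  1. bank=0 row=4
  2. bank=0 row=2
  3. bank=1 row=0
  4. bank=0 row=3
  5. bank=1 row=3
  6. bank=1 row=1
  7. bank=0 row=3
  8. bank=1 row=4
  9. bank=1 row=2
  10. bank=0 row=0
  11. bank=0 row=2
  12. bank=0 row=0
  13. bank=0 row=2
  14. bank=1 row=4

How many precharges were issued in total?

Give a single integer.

Acc 1: bank0 row4 -> MISS (open row4); precharges=0
Acc 2: bank0 row2 -> MISS (open row2); precharges=1
Acc 3: bank1 row0 -> MISS (open row0); precharges=1
Acc 4: bank0 row3 -> MISS (open row3); precharges=2
Acc 5: bank1 row3 -> MISS (open row3); precharges=3
Acc 6: bank1 row1 -> MISS (open row1); precharges=4
Acc 7: bank0 row3 -> HIT
Acc 8: bank1 row4 -> MISS (open row4); precharges=5
Acc 9: bank1 row2 -> MISS (open row2); precharges=6
Acc 10: bank0 row0 -> MISS (open row0); precharges=7
Acc 11: bank0 row2 -> MISS (open row2); precharges=8
Acc 12: bank0 row0 -> MISS (open row0); precharges=9
Acc 13: bank0 row2 -> MISS (open row2); precharges=10
Acc 14: bank1 row4 -> MISS (open row4); precharges=11

Answer: 11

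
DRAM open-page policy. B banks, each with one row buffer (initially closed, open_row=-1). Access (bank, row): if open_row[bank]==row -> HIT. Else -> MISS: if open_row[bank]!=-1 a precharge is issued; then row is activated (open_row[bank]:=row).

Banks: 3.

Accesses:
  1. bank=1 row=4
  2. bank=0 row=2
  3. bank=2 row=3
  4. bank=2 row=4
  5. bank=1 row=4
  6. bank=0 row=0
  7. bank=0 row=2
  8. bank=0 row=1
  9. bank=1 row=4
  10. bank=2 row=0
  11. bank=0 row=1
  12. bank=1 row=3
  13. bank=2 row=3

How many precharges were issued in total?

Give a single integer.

Acc 1: bank1 row4 -> MISS (open row4); precharges=0
Acc 2: bank0 row2 -> MISS (open row2); precharges=0
Acc 3: bank2 row3 -> MISS (open row3); precharges=0
Acc 4: bank2 row4 -> MISS (open row4); precharges=1
Acc 5: bank1 row4 -> HIT
Acc 6: bank0 row0 -> MISS (open row0); precharges=2
Acc 7: bank0 row2 -> MISS (open row2); precharges=3
Acc 8: bank0 row1 -> MISS (open row1); precharges=4
Acc 9: bank1 row4 -> HIT
Acc 10: bank2 row0 -> MISS (open row0); precharges=5
Acc 11: bank0 row1 -> HIT
Acc 12: bank1 row3 -> MISS (open row3); precharges=6
Acc 13: bank2 row3 -> MISS (open row3); precharges=7

Answer: 7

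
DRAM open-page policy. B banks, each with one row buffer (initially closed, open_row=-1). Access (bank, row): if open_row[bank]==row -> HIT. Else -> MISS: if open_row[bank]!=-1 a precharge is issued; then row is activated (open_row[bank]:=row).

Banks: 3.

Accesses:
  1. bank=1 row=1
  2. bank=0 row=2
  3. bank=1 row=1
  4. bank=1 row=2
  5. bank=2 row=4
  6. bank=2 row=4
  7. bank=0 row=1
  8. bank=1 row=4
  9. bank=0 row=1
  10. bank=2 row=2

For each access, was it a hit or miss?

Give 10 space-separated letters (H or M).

Answer: M M H M M H M M H M

Derivation:
Acc 1: bank1 row1 -> MISS (open row1); precharges=0
Acc 2: bank0 row2 -> MISS (open row2); precharges=0
Acc 3: bank1 row1 -> HIT
Acc 4: bank1 row2 -> MISS (open row2); precharges=1
Acc 5: bank2 row4 -> MISS (open row4); precharges=1
Acc 6: bank2 row4 -> HIT
Acc 7: bank0 row1 -> MISS (open row1); precharges=2
Acc 8: bank1 row4 -> MISS (open row4); precharges=3
Acc 9: bank0 row1 -> HIT
Acc 10: bank2 row2 -> MISS (open row2); precharges=4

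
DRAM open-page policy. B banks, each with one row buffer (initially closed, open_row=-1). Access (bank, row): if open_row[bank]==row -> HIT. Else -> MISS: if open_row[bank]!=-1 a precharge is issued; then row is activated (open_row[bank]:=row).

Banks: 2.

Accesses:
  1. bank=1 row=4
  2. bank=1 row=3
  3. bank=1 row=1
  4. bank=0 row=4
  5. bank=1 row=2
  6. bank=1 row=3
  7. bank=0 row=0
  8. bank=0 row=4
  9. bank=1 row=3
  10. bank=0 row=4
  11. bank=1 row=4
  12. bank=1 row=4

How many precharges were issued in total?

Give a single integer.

Answer: 7

Derivation:
Acc 1: bank1 row4 -> MISS (open row4); precharges=0
Acc 2: bank1 row3 -> MISS (open row3); precharges=1
Acc 3: bank1 row1 -> MISS (open row1); precharges=2
Acc 4: bank0 row4 -> MISS (open row4); precharges=2
Acc 5: bank1 row2 -> MISS (open row2); precharges=3
Acc 6: bank1 row3 -> MISS (open row3); precharges=4
Acc 7: bank0 row0 -> MISS (open row0); precharges=5
Acc 8: bank0 row4 -> MISS (open row4); precharges=6
Acc 9: bank1 row3 -> HIT
Acc 10: bank0 row4 -> HIT
Acc 11: bank1 row4 -> MISS (open row4); precharges=7
Acc 12: bank1 row4 -> HIT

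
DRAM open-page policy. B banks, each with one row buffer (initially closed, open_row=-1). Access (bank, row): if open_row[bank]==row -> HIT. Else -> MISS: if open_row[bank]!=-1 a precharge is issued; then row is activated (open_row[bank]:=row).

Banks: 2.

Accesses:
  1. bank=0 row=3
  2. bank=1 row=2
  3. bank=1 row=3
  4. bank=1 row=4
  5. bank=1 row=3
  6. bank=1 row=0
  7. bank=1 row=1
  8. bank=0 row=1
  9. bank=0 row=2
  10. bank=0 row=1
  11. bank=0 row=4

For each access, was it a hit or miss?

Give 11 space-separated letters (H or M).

Acc 1: bank0 row3 -> MISS (open row3); precharges=0
Acc 2: bank1 row2 -> MISS (open row2); precharges=0
Acc 3: bank1 row3 -> MISS (open row3); precharges=1
Acc 4: bank1 row4 -> MISS (open row4); precharges=2
Acc 5: bank1 row3 -> MISS (open row3); precharges=3
Acc 6: bank1 row0 -> MISS (open row0); precharges=4
Acc 7: bank1 row1 -> MISS (open row1); precharges=5
Acc 8: bank0 row1 -> MISS (open row1); precharges=6
Acc 9: bank0 row2 -> MISS (open row2); precharges=7
Acc 10: bank0 row1 -> MISS (open row1); precharges=8
Acc 11: bank0 row4 -> MISS (open row4); precharges=9

Answer: M M M M M M M M M M M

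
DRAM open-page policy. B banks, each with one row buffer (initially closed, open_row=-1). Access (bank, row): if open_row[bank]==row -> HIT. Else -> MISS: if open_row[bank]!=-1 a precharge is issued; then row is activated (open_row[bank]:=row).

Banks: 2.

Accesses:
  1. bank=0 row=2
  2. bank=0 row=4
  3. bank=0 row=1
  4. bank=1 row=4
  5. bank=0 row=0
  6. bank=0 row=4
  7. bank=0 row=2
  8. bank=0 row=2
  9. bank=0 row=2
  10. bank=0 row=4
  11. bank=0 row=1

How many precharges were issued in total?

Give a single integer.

Acc 1: bank0 row2 -> MISS (open row2); precharges=0
Acc 2: bank0 row4 -> MISS (open row4); precharges=1
Acc 3: bank0 row1 -> MISS (open row1); precharges=2
Acc 4: bank1 row4 -> MISS (open row4); precharges=2
Acc 5: bank0 row0 -> MISS (open row0); precharges=3
Acc 6: bank0 row4 -> MISS (open row4); precharges=4
Acc 7: bank0 row2 -> MISS (open row2); precharges=5
Acc 8: bank0 row2 -> HIT
Acc 9: bank0 row2 -> HIT
Acc 10: bank0 row4 -> MISS (open row4); precharges=6
Acc 11: bank0 row1 -> MISS (open row1); precharges=7

Answer: 7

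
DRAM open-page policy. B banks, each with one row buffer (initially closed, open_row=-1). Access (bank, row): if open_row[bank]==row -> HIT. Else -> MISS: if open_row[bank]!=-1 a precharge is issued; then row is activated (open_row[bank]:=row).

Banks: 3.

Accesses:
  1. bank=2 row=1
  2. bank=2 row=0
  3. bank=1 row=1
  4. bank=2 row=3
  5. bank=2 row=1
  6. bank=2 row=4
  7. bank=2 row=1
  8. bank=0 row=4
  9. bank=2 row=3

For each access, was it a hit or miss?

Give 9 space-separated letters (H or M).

Answer: M M M M M M M M M

Derivation:
Acc 1: bank2 row1 -> MISS (open row1); precharges=0
Acc 2: bank2 row0 -> MISS (open row0); precharges=1
Acc 3: bank1 row1 -> MISS (open row1); precharges=1
Acc 4: bank2 row3 -> MISS (open row3); precharges=2
Acc 5: bank2 row1 -> MISS (open row1); precharges=3
Acc 6: bank2 row4 -> MISS (open row4); precharges=4
Acc 7: bank2 row1 -> MISS (open row1); precharges=5
Acc 8: bank0 row4 -> MISS (open row4); precharges=5
Acc 9: bank2 row3 -> MISS (open row3); precharges=6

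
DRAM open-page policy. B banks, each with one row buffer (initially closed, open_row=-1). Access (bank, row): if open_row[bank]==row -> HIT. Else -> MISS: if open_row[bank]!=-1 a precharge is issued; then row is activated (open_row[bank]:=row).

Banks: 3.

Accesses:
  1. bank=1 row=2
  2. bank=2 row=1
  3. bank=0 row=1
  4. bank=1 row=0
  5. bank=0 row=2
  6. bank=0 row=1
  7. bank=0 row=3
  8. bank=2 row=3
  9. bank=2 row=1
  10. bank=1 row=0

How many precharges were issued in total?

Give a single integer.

Acc 1: bank1 row2 -> MISS (open row2); precharges=0
Acc 2: bank2 row1 -> MISS (open row1); precharges=0
Acc 3: bank0 row1 -> MISS (open row1); precharges=0
Acc 4: bank1 row0 -> MISS (open row0); precharges=1
Acc 5: bank0 row2 -> MISS (open row2); precharges=2
Acc 6: bank0 row1 -> MISS (open row1); precharges=3
Acc 7: bank0 row3 -> MISS (open row3); precharges=4
Acc 8: bank2 row3 -> MISS (open row3); precharges=5
Acc 9: bank2 row1 -> MISS (open row1); precharges=6
Acc 10: bank1 row0 -> HIT

Answer: 6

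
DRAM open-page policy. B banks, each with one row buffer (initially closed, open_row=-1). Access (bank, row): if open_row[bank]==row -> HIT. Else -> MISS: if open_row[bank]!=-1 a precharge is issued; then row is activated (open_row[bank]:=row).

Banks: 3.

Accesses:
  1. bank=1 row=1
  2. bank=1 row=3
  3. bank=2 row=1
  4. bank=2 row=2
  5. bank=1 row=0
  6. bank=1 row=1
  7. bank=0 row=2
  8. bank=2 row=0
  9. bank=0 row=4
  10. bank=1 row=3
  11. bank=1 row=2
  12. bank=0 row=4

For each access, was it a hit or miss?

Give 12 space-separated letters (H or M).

Answer: M M M M M M M M M M M H

Derivation:
Acc 1: bank1 row1 -> MISS (open row1); precharges=0
Acc 2: bank1 row3 -> MISS (open row3); precharges=1
Acc 3: bank2 row1 -> MISS (open row1); precharges=1
Acc 4: bank2 row2 -> MISS (open row2); precharges=2
Acc 5: bank1 row0 -> MISS (open row0); precharges=3
Acc 6: bank1 row1 -> MISS (open row1); precharges=4
Acc 7: bank0 row2 -> MISS (open row2); precharges=4
Acc 8: bank2 row0 -> MISS (open row0); precharges=5
Acc 9: bank0 row4 -> MISS (open row4); precharges=6
Acc 10: bank1 row3 -> MISS (open row3); precharges=7
Acc 11: bank1 row2 -> MISS (open row2); precharges=8
Acc 12: bank0 row4 -> HIT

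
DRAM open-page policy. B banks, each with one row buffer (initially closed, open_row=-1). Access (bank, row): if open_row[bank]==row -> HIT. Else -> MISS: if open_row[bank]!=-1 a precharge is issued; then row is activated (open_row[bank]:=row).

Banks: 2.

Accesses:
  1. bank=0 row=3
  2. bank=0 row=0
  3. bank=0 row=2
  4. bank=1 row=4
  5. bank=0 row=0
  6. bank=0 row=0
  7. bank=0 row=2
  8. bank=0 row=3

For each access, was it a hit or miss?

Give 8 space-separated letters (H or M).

Acc 1: bank0 row3 -> MISS (open row3); precharges=0
Acc 2: bank0 row0 -> MISS (open row0); precharges=1
Acc 3: bank0 row2 -> MISS (open row2); precharges=2
Acc 4: bank1 row4 -> MISS (open row4); precharges=2
Acc 5: bank0 row0 -> MISS (open row0); precharges=3
Acc 6: bank0 row0 -> HIT
Acc 7: bank0 row2 -> MISS (open row2); precharges=4
Acc 8: bank0 row3 -> MISS (open row3); precharges=5

Answer: M M M M M H M M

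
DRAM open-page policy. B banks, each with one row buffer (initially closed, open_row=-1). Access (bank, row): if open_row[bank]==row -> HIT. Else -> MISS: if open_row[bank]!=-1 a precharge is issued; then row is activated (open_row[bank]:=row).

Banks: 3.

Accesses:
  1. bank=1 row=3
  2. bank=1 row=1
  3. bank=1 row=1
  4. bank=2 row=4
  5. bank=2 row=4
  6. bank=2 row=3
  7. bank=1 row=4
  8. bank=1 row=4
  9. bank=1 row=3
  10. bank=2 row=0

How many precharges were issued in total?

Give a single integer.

Acc 1: bank1 row3 -> MISS (open row3); precharges=0
Acc 2: bank1 row1 -> MISS (open row1); precharges=1
Acc 3: bank1 row1 -> HIT
Acc 4: bank2 row4 -> MISS (open row4); precharges=1
Acc 5: bank2 row4 -> HIT
Acc 6: bank2 row3 -> MISS (open row3); precharges=2
Acc 7: bank1 row4 -> MISS (open row4); precharges=3
Acc 8: bank1 row4 -> HIT
Acc 9: bank1 row3 -> MISS (open row3); precharges=4
Acc 10: bank2 row0 -> MISS (open row0); precharges=5

Answer: 5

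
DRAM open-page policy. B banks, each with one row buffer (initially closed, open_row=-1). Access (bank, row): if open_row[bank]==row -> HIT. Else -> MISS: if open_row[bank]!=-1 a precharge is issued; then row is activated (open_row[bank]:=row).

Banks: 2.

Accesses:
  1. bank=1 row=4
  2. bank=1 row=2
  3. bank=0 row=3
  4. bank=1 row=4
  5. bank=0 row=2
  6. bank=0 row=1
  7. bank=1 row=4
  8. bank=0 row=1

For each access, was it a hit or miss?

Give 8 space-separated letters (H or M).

Answer: M M M M M M H H

Derivation:
Acc 1: bank1 row4 -> MISS (open row4); precharges=0
Acc 2: bank1 row2 -> MISS (open row2); precharges=1
Acc 3: bank0 row3 -> MISS (open row3); precharges=1
Acc 4: bank1 row4 -> MISS (open row4); precharges=2
Acc 5: bank0 row2 -> MISS (open row2); precharges=3
Acc 6: bank0 row1 -> MISS (open row1); precharges=4
Acc 7: bank1 row4 -> HIT
Acc 8: bank0 row1 -> HIT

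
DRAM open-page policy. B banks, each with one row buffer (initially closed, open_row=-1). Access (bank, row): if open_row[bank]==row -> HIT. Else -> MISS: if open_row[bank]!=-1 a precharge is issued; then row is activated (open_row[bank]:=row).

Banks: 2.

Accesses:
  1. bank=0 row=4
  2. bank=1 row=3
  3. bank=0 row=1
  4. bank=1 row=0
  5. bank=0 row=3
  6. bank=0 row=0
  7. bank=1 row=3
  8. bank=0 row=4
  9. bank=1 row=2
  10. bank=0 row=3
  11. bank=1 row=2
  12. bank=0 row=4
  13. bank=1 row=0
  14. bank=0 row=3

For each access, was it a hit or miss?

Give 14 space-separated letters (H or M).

Acc 1: bank0 row4 -> MISS (open row4); precharges=0
Acc 2: bank1 row3 -> MISS (open row3); precharges=0
Acc 3: bank0 row1 -> MISS (open row1); precharges=1
Acc 4: bank1 row0 -> MISS (open row0); precharges=2
Acc 5: bank0 row3 -> MISS (open row3); precharges=3
Acc 6: bank0 row0 -> MISS (open row0); precharges=4
Acc 7: bank1 row3 -> MISS (open row3); precharges=5
Acc 8: bank0 row4 -> MISS (open row4); precharges=6
Acc 9: bank1 row2 -> MISS (open row2); precharges=7
Acc 10: bank0 row3 -> MISS (open row3); precharges=8
Acc 11: bank1 row2 -> HIT
Acc 12: bank0 row4 -> MISS (open row4); precharges=9
Acc 13: bank1 row0 -> MISS (open row0); precharges=10
Acc 14: bank0 row3 -> MISS (open row3); precharges=11

Answer: M M M M M M M M M M H M M M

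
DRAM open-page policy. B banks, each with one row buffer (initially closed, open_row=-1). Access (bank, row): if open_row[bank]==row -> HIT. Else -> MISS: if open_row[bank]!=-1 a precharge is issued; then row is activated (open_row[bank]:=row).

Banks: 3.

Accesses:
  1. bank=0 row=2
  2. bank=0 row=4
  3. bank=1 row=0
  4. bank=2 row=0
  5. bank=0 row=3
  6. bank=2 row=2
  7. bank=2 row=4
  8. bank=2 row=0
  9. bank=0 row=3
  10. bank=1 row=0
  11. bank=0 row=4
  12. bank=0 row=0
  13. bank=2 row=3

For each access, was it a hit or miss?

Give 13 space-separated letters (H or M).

Acc 1: bank0 row2 -> MISS (open row2); precharges=0
Acc 2: bank0 row4 -> MISS (open row4); precharges=1
Acc 3: bank1 row0 -> MISS (open row0); precharges=1
Acc 4: bank2 row0 -> MISS (open row0); precharges=1
Acc 5: bank0 row3 -> MISS (open row3); precharges=2
Acc 6: bank2 row2 -> MISS (open row2); precharges=3
Acc 7: bank2 row4 -> MISS (open row4); precharges=4
Acc 8: bank2 row0 -> MISS (open row0); precharges=5
Acc 9: bank0 row3 -> HIT
Acc 10: bank1 row0 -> HIT
Acc 11: bank0 row4 -> MISS (open row4); precharges=6
Acc 12: bank0 row0 -> MISS (open row0); precharges=7
Acc 13: bank2 row3 -> MISS (open row3); precharges=8

Answer: M M M M M M M M H H M M M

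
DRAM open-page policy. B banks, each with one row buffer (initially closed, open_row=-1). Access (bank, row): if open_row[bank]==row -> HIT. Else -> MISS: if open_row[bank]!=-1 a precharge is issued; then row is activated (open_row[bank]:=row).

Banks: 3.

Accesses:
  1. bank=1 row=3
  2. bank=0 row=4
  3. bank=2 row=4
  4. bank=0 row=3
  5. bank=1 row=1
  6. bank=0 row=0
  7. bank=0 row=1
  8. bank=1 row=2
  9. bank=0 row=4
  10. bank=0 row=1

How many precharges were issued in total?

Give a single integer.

Acc 1: bank1 row3 -> MISS (open row3); precharges=0
Acc 2: bank0 row4 -> MISS (open row4); precharges=0
Acc 3: bank2 row4 -> MISS (open row4); precharges=0
Acc 4: bank0 row3 -> MISS (open row3); precharges=1
Acc 5: bank1 row1 -> MISS (open row1); precharges=2
Acc 6: bank0 row0 -> MISS (open row0); precharges=3
Acc 7: bank0 row1 -> MISS (open row1); precharges=4
Acc 8: bank1 row2 -> MISS (open row2); precharges=5
Acc 9: bank0 row4 -> MISS (open row4); precharges=6
Acc 10: bank0 row1 -> MISS (open row1); precharges=7

Answer: 7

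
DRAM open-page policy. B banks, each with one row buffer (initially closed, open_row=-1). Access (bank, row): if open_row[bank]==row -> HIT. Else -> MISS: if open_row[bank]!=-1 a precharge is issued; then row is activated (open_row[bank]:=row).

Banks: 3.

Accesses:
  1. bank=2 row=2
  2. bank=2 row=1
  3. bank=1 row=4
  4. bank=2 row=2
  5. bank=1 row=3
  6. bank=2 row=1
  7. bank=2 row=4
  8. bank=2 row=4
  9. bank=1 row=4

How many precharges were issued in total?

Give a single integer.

Acc 1: bank2 row2 -> MISS (open row2); precharges=0
Acc 2: bank2 row1 -> MISS (open row1); precharges=1
Acc 3: bank1 row4 -> MISS (open row4); precharges=1
Acc 4: bank2 row2 -> MISS (open row2); precharges=2
Acc 5: bank1 row3 -> MISS (open row3); precharges=3
Acc 6: bank2 row1 -> MISS (open row1); precharges=4
Acc 7: bank2 row4 -> MISS (open row4); precharges=5
Acc 8: bank2 row4 -> HIT
Acc 9: bank1 row4 -> MISS (open row4); precharges=6

Answer: 6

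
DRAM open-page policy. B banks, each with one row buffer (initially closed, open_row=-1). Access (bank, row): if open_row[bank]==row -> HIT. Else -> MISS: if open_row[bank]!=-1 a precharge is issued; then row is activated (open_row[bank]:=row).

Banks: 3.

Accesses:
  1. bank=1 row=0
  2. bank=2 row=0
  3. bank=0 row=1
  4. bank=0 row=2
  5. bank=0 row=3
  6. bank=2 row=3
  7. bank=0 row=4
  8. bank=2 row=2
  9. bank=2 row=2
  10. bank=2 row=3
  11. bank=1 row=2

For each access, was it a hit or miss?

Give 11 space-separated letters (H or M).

Answer: M M M M M M M M H M M

Derivation:
Acc 1: bank1 row0 -> MISS (open row0); precharges=0
Acc 2: bank2 row0 -> MISS (open row0); precharges=0
Acc 3: bank0 row1 -> MISS (open row1); precharges=0
Acc 4: bank0 row2 -> MISS (open row2); precharges=1
Acc 5: bank0 row3 -> MISS (open row3); precharges=2
Acc 6: bank2 row3 -> MISS (open row3); precharges=3
Acc 7: bank0 row4 -> MISS (open row4); precharges=4
Acc 8: bank2 row2 -> MISS (open row2); precharges=5
Acc 9: bank2 row2 -> HIT
Acc 10: bank2 row3 -> MISS (open row3); precharges=6
Acc 11: bank1 row2 -> MISS (open row2); precharges=7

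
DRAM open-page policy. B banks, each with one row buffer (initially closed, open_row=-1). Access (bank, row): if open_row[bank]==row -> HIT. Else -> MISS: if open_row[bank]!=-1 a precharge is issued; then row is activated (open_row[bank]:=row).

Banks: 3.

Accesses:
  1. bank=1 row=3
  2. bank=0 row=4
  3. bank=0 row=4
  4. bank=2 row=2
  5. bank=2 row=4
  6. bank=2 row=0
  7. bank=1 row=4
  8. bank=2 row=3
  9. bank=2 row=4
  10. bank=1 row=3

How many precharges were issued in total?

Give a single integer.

Answer: 6

Derivation:
Acc 1: bank1 row3 -> MISS (open row3); precharges=0
Acc 2: bank0 row4 -> MISS (open row4); precharges=0
Acc 3: bank0 row4 -> HIT
Acc 4: bank2 row2 -> MISS (open row2); precharges=0
Acc 5: bank2 row4 -> MISS (open row4); precharges=1
Acc 6: bank2 row0 -> MISS (open row0); precharges=2
Acc 7: bank1 row4 -> MISS (open row4); precharges=3
Acc 8: bank2 row3 -> MISS (open row3); precharges=4
Acc 9: bank2 row4 -> MISS (open row4); precharges=5
Acc 10: bank1 row3 -> MISS (open row3); precharges=6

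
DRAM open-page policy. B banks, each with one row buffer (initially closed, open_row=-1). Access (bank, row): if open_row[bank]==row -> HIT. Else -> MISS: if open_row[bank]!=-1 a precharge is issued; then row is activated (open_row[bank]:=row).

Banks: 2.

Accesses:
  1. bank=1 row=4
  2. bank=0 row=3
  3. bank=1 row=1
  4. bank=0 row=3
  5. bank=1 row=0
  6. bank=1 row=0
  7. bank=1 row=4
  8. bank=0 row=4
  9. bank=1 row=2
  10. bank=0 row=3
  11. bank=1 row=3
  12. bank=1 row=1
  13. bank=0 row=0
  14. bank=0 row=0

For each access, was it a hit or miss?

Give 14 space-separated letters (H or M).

Acc 1: bank1 row4 -> MISS (open row4); precharges=0
Acc 2: bank0 row3 -> MISS (open row3); precharges=0
Acc 3: bank1 row1 -> MISS (open row1); precharges=1
Acc 4: bank0 row3 -> HIT
Acc 5: bank1 row0 -> MISS (open row0); precharges=2
Acc 6: bank1 row0 -> HIT
Acc 7: bank1 row4 -> MISS (open row4); precharges=3
Acc 8: bank0 row4 -> MISS (open row4); precharges=4
Acc 9: bank1 row2 -> MISS (open row2); precharges=5
Acc 10: bank0 row3 -> MISS (open row3); precharges=6
Acc 11: bank1 row3 -> MISS (open row3); precharges=7
Acc 12: bank1 row1 -> MISS (open row1); precharges=8
Acc 13: bank0 row0 -> MISS (open row0); precharges=9
Acc 14: bank0 row0 -> HIT

Answer: M M M H M H M M M M M M M H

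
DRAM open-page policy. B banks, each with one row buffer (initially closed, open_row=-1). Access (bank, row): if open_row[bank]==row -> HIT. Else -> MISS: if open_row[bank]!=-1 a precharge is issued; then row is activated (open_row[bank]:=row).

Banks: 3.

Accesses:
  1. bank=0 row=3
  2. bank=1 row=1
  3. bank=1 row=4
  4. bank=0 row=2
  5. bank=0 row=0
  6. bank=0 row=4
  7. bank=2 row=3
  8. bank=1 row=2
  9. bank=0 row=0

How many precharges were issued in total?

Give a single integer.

Answer: 6

Derivation:
Acc 1: bank0 row3 -> MISS (open row3); precharges=0
Acc 2: bank1 row1 -> MISS (open row1); precharges=0
Acc 3: bank1 row4 -> MISS (open row4); precharges=1
Acc 4: bank0 row2 -> MISS (open row2); precharges=2
Acc 5: bank0 row0 -> MISS (open row0); precharges=3
Acc 6: bank0 row4 -> MISS (open row4); precharges=4
Acc 7: bank2 row3 -> MISS (open row3); precharges=4
Acc 8: bank1 row2 -> MISS (open row2); precharges=5
Acc 9: bank0 row0 -> MISS (open row0); precharges=6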